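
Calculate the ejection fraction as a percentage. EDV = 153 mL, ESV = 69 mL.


SV = EDV - ESV = 153 - 69 = 84 mL
EF = SV/EDV * 100 = 84/153 * 100
EF = 54.9%


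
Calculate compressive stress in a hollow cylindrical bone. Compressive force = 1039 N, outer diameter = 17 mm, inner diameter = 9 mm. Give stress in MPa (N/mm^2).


A = pi*(r_o^2 - r_i^2)
r_o = 8.5 mm, r_i = 4.5 mm
A = 163.363 mm^2
sigma = F/A = 1039 / 163.363
sigma = 6.36 MPa


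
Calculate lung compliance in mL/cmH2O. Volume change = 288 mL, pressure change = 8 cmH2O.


C = dV / dP
C = 288 / 8
C = 36 mL/cmH2O


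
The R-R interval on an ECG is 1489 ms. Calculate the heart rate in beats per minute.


HR = 60 / RR_interval(s)
RR = 1489 ms = 1.489 s
HR = 60 / 1.489 = 40.3 bpm


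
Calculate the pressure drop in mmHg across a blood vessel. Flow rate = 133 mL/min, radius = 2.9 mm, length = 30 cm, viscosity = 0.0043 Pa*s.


dP = 8*mu*L*Q / (pi*r^4)
Q = 133 mL/min = 2.21667e-06 m^3/s
dP = 102.953 Pa = 102.953 / 133.322 mmHg = 0.7722 mmHg


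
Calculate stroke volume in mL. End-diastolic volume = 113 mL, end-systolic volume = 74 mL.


SV = EDV - ESV
SV = 113 - 74
SV = 39 mL


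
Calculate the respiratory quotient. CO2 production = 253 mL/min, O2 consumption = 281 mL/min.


RQ = VCO2 / VO2
RQ = 253 / 281
RQ = 0.9004


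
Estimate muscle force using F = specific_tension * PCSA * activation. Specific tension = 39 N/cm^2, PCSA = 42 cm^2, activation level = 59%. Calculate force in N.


F = sigma * PCSA * activation
F = 39 * 42 * 0.59
F = 966.4 N


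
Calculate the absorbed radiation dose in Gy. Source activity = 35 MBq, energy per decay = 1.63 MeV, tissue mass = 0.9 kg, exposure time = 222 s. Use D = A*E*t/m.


A = 35 MBq = 3.5000e+07 Bq
E = 1.63 MeV = 2.61126e-13 J
D = A*E*t/m = 3.5000e+07*2.61126e-13*222/0.9
D = 0.002254 Gy


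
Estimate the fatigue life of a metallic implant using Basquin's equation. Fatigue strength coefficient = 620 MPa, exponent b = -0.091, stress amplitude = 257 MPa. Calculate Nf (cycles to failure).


sigma_a = sigma_f' * (2Nf)^b
2Nf = (sigma_a/sigma_f')^(1/b)
2Nf = (257/620)^(1/-0.091)
2Nf = 15952.964
Nf = 7976


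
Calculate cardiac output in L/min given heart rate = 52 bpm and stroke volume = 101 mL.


CO = HR * SV
CO = 52 * 101 / 1000
CO = 5.252 L/min


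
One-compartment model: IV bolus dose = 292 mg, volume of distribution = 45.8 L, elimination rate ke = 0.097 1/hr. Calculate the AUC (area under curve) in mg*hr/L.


C0 = Dose/Vd = 292/45.8 = 6.37555 mg/L
AUC = C0/ke = 6.37555/0.097
AUC = 65.73 mg*hr/L


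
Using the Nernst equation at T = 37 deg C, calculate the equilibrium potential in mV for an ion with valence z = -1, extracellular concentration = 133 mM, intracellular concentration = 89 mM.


E = (RT/(zF)) * ln(C_out/C_in)
T = 37 + 273.15 = 310.15 K
E = (8.314 * 310.15 / (-1 * 96485)) * ln(133/89)
E = -10.74 mV


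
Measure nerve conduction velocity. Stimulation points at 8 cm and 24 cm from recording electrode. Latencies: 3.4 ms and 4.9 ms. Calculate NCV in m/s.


Distance = (24 - 8) / 100 = 0.16 m
dt = (4.9 - 3.4) / 1000 = 0.0015 s
NCV = dist / dt = 106.7 m/s


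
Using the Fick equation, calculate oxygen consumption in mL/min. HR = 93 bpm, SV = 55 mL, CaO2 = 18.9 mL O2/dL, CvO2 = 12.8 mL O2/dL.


CO = HR*SV = 93*55/1000 = 5.115 L/min
a-v O2 diff = 18.9 - 12.8 = 6.1 mL/dL
VO2 = CO * (CaO2-CvO2) * 10 dL/L
VO2 = 5.115 * 6.1 * 10
VO2 = 312 mL/min


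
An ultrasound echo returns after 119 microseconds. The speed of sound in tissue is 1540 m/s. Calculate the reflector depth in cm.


depth = c * t / 2
t = 119 us = 1.1900e-04 s
depth = 1540 * 1.1900e-04 / 2
depth = 0.09163 m = 9.163 cm


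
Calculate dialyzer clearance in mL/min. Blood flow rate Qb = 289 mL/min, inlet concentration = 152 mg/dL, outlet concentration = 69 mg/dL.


K = Qb * (Cb_in - Cb_out) / Cb_in
K = 289 * (152 - 69) / 152
K = 157.8 mL/min


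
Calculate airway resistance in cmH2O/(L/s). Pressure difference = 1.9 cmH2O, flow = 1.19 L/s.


R = dP / flow
R = 1.9 / 1.19
R = 1.597 cmH2O/(L/s)


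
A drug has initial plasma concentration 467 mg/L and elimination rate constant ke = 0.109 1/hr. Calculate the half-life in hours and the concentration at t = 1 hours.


t_half = ln(2) / ke = 0.693147 / 0.109 = 6.359 hr
C(t) = C0 * exp(-ke*t) = 467 * exp(-0.109*1)
C(1) = 418.8 mg/L


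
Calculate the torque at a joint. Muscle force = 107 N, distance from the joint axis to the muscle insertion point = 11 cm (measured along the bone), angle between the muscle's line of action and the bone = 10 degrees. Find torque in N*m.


Torque = F * d * sin(theta)   (moment arm = d*sin(theta))
d = 11 cm = 0.11 m
Torque = 107 * 0.11 * sin(10)
Torque = 2.044 N*m


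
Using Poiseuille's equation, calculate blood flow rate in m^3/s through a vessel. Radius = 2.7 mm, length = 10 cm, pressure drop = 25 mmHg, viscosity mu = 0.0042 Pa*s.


Q = pi*r^4*dP / (8*mu*L)
r = 0.0027 m, L = 0.1 m
dP = 25 mmHg = 3333.05 Pa
Q = 1.6562e-04 m^3/s


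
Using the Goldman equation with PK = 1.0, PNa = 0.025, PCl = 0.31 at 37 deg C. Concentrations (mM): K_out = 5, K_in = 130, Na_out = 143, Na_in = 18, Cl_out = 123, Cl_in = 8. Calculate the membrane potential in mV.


Vm = (RT/F)*ln((PK*Ko + PNa*Nao + PCl*Cli)/(PK*Ki + PNa*Nai + PCl*Clo))
Numer = 11.055, Denom = 168.58
Vm = -72.81 mV


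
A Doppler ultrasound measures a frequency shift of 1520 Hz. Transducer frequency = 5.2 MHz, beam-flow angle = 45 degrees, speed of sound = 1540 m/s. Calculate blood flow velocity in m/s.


v = fd * c / (2 * f0 * cos(theta))
v = 1520 * 1540 / (2 * 5.2000e+06 * cos(45))
v = 0.3183 m/s


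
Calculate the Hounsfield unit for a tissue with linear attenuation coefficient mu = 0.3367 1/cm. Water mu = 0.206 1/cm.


HU = ((mu_tissue - mu_water) / mu_water) * 1000
HU = ((0.3367 - 0.206) / 0.206) * 1000
HU = 634.5


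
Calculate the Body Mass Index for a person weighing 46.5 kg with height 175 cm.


BMI = weight / height^2
height = 175 cm = 1.75 m
BMI = 46.5 / 1.75^2
BMI = 15.18 kg/m^2


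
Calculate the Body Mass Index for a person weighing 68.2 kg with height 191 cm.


BMI = weight / height^2
height = 191 cm = 1.91 m
BMI = 68.2 / 1.91^2
BMI = 18.69 kg/m^2


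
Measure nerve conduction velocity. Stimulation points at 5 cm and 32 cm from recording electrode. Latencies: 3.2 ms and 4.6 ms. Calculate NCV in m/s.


Distance = (32 - 5) / 100 = 0.27 m
dt = (4.6 - 3.2) / 1000 = 0.0014 s
NCV = dist / dt = 192.9 m/s


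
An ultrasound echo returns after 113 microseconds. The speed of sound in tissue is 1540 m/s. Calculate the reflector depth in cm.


depth = c * t / 2
t = 113 us = 1.1300e-04 s
depth = 1540 * 1.1300e-04 / 2
depth = 0.08701 m = 8.701 cm


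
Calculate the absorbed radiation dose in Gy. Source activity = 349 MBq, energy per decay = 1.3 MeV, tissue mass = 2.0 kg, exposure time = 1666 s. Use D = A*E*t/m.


A = 349 MBq = 3.4900e+08 Bq
E = 1.3 MeV = 2.0826e-13 J
D = A*E*t/m = 3.4900e+08*2.0826e-13*1666/2.0
D = 0.06054 Gy


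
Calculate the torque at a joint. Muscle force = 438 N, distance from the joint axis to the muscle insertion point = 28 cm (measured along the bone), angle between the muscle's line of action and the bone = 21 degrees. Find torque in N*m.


Torque = F * d * sin(theta)   (moment arm = d*sin(theta))
d = 28 cm = 0.28 m
Torque = 438 * 0.28 * sin(21)
Torque = 43.95 N*m


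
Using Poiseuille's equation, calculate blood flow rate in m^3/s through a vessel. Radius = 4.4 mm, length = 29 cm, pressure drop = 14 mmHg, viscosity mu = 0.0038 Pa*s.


Q = pi*r^4*dP / (8*mu*L)
r = 0.0044 m, L = 0.29 m
dP = 14 mmHg = 1866.508 Pa
Q = 2.4930e-04 m^3/s


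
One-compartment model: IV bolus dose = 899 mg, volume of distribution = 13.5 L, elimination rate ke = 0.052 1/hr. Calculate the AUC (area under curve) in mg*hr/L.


C0 = Dose/Vd = 899/13.5 = 66.5926 mg/L
AUC = C0/ke = 66.5926/0.052
AUC = 1281 mg*hr/L


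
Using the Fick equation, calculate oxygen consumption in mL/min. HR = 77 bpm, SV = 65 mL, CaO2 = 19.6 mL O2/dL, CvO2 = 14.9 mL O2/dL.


CO = HR*SV = 77*65/1000 = 5.005 L/min
a-v O2 diff = 19.6 - 14.9 = 4.7 mL/dL
VO2 = CO * (CaO2-CvO2) * 10 dL/L
VO2 = 5.005 * 4.7 * 10
VO2 = 235.2 mL/min


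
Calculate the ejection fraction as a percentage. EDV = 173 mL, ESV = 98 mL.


SV = EDV - ESV = 173 - 98 = 75 mL
EF = SV/EDV * 100 = 75/173 * 100
EF = 43.35%


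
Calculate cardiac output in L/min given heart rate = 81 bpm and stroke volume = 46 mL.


CO = HR * SV
CO = 81 * 46 / 1000
CO = 3.726 L/min


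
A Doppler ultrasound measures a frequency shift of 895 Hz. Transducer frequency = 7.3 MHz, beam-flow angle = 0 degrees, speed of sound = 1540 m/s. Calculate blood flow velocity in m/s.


v = fd * c / (2 * f0 * cos(theta))
v = 895 * 1540 / (2 * 7.3000e+06 * cos(0))
v = 0.0944 m/s


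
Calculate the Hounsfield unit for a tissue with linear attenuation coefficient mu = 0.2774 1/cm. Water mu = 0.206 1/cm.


HU = ((mu_tissue - mu_water) / mu_water) * 1000
HU = ((0.2774 - 0.206) / 0.206) * 1000
HU = 346.6


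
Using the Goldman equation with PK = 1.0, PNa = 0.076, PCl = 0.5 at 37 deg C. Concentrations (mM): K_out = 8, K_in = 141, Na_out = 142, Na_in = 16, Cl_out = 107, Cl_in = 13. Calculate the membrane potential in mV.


Vm = (RT/F)*ln((PK*Ko + PNa*Nao + PCl*Cli)/(PK*Ki + PNa*Nai + PCl*Clo))
Numer = 25.292, Denom = 195.716
Vm = -54.68 mV


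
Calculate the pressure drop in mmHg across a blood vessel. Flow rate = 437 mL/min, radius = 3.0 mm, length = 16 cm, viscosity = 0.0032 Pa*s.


dP = 8*mu*L*Q / (pi*r^4)
Q = 437 mL/min = 7.28333e-06 m^3/s
dP = 117.234 Pa = 117.234 / 133.322 mmHg = 0.8793 mmHg


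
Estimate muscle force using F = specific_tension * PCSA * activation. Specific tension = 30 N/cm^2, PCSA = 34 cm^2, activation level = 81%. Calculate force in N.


F = sigma * PCSA * activation
F = 30 * 34 * 0.81
F = 826.2 N


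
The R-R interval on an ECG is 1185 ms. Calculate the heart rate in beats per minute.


HR = 60 / RR_interval(s)
RR = 1185 ms = 1.185 s
HR = 60 / 1.185 = 50.63 bpm


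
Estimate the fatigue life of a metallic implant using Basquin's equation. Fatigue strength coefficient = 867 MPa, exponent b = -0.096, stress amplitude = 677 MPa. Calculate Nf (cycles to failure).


sigma_a = sigma_f' * (2Nf)^b
2Nf = (sigma_a/sigma_f')^(1/b)
2Nf = (677/867)^(1/-0.096)
2Nf = 13.154277
Nf = 6.577


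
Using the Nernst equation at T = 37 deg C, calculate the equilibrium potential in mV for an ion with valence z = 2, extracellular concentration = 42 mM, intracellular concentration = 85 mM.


E = (RT/(zF)) * ln(C_out/C_in)
T = 37 + 273.15 = 310.15 K
E = (8.314 * 310.15 / (2 * 96485)) * ln(42/85)
E = -9.42 mV


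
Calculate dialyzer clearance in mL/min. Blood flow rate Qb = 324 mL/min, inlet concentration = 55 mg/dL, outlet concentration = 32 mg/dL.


K = Qb * (Cb_in - Cb_out) / Cb_in
K = 324 * (55 - 32) / 55
K = 135.5 mL/min


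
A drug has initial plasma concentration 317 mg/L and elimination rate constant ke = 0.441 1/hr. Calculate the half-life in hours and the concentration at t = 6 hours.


t_half = ln(2) / ke = 0.693147 / 0.441 = 1.572 hr
C(t) = C0 * exp(-ke*t) = 317 * exp(-0.441*6)
C(6) = 22.49 mg/L


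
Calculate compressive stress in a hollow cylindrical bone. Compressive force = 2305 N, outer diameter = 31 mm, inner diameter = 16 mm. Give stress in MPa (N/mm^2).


A = pi*(r_o^2 - r_i^2)
r_o = 15.5 mm, r_i = 8 mm
A = 553.706 mm^2
sigma = F/A = 2305 / 553.706
sigma = 4.163 MPa


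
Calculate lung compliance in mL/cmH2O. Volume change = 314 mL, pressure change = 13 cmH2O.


C = dV / dP
C = 314 / 13
C = 24.15 mL/cmH2O


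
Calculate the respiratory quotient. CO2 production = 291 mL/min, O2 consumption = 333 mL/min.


RQ = VCO2 / VO2
RQ = 291 / 333
RQ = 0.8739


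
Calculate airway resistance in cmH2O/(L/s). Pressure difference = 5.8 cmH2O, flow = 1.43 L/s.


R = dP / flow
R = 5.8 / 1.43
R = 4.056 cmH2O/(L/s)


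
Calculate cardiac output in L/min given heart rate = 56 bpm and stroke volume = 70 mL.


CO = HR * SV
CO = 56 * 70 / 1000
CO = 3.92 L/min


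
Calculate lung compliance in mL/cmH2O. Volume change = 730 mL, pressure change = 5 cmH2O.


C = dV / dP
C = 730 / 5
C = 146 mL/cmH2O


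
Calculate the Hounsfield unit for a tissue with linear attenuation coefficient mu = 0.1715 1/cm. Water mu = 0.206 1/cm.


HU = ((mu_tissue - mu_water) / mu_water) * 1000
HU = ((0.1715 - 0.206) / 0.206) * 1000
HU = -167.5


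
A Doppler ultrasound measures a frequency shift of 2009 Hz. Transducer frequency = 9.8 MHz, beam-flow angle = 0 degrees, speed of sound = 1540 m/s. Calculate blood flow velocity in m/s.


v = fd * c / (2 * f0 * cos(theta))
v = 2009 * 1540 / (2 * 9.8000e+06 * cos(0))
v = 0.1578 m/s


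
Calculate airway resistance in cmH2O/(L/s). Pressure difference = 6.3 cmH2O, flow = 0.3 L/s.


R = dP / flow
R = 6.3 / 0.3
R = 21 cmH2O/(L/s)


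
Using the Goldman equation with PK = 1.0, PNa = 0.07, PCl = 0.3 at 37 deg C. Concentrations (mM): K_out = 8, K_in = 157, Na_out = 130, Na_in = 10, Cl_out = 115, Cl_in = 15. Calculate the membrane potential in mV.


Vm = (RT/F)*ln((PK*Ko + PNa*Nao + PCl*Cli)/(PK*Ki + PNa*Nai + PCl*Clo))
Numer = 21.6, Denom = 192.2
Vm = -58.42 mV


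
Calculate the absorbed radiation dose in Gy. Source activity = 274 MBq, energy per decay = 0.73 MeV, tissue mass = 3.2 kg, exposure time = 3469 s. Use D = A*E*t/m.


A = 274 MBq = 2.7400e+08 Bq
E = 0.73 MeV = 1.16946e-13 J
D = A*E*t/m = 2.7400e+08*1.16946e-13*3469/3.2
D = 0.03474 Gy


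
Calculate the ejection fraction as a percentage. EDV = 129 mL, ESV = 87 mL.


SV = EDV - ESV = 129 - 87 = 42 mL
EF = SV/EDV * 100 = 42/129 * 100
EF = 32.56%


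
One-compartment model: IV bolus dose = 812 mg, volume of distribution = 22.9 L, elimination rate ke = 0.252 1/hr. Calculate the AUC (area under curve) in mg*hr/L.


C0 = Dose/Vd = 812/22.9 = 35.4585 mg/L
AUC = C0/ke = 35.4585/0.252
AUC = 140.7 mg*hr/L


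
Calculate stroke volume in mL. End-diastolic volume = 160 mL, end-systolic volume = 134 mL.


SV = EDV - ESV
SV = 160 - 134
SV = 26 mL


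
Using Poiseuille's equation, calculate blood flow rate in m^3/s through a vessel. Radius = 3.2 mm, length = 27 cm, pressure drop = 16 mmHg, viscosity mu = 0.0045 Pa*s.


Q = pi*r^4*dP / (8*mu*L)
r = 0.0032 m, L = 0.27 m
dP = 16 mmHg = 2133.152 Pa
Q = 7.2295e-05 m^3/s


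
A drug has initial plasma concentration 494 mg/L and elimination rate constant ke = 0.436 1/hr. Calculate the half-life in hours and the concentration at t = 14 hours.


t_half = ln(2) / ke = 0.693147 / 0.436 = 1.59 hr
C(t) = C0 * exp(-ke*t) = 494 * exp(-0.436*14)
C(14) = 1.104 mg/L


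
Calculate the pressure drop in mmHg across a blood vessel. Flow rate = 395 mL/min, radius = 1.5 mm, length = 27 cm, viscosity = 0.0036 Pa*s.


dP = 8*mu*L*Q / (pi*r^4)
Q = 395 mL/min = 6.58333e-06 m^3/s
dP = 3218.75 Pa = 3218.75 / 133.322 mmHg = 24.14 mmHg


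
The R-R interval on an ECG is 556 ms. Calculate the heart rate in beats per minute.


HR = 60 / RR_interval(s)
RR = 556 ms = 0.556 s
HR = 60 / 0.556 = 107.9 bpm


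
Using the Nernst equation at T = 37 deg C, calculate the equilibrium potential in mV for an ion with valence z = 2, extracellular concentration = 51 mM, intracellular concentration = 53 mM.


E = (RT/(zF)) * ln(C_out/C_in)
T = 37 + 273.15 = 310.15 K
E = (8.314 * 310.15 / (2 * 96485)) * ln(51/53)
E = -0.514 mV


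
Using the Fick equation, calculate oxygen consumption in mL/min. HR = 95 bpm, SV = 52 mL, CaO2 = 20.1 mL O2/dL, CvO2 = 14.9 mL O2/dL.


CO = HR*SV = 95*52/1000 = 4.94 L/min
a-v O2 diff = 20.1 - 14.9 = 5.2 mL/dL
VO2 = CO * (CaO2-CvO2) * 10 dL/L
VO2 = 4.94 * 5.2 * 10
VO2 = 256.9 mL/min


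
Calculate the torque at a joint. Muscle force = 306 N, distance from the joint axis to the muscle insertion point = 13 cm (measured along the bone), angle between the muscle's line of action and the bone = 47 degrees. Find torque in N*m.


Torque = F * d * sin(theta)   (moment arm = d*sin(theta))
d = 13 cm = 0.13 m
Torque = 306 * 0.13 * sin(47)
Torque = 29.09 N*m


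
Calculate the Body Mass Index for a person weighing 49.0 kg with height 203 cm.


BMI = weight / height^2
height = 203 cm = 2.03 m
BMI = 49.0 / 2.03^2
BMI = 11.89 kg/m^2


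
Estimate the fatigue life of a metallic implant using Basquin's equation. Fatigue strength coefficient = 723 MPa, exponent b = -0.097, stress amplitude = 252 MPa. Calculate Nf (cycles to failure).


sigma_a = sigma_f' * (2Nf)^b
2Nf = (sigma_a/sigma_f')^(1/b)
2Nf = (252/723)^(1/-0.097)
2Nf = 52353.527
Nf = 2.618e+04


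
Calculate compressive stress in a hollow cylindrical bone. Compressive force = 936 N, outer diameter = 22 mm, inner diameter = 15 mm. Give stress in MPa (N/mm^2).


A = pi*(r_o^2 - r_i^2)
r_o = 11 mm, r_i = 7.5 mm
A = 203.418 mm^2
sigma = F/A = 936 / 203.418
sigma = 4.601 MPa


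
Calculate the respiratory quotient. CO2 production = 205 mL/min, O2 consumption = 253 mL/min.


RQ = VCO2 / VO2
RQ = 205 / 253
RQ = 0.8103


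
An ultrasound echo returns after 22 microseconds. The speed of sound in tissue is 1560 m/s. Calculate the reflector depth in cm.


depth = c * t / 2
t = 22 us = 2.2000e-05 s
depth = 1560 * 2.2000e-05 / 2
depth = 0.01716 m = 1.716 cm


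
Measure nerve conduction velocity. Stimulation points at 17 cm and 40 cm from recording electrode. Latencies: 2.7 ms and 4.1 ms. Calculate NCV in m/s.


Distance = (40 - 17) / 100 = 0.23 m
dt = (4.1 - 2.7) / 1000 = 0.0014 s
NCV = dist / dt = 164.3 m/s


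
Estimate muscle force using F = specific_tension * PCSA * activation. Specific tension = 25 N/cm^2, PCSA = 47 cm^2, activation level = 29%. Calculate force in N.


F = sigma * PCSA * activation
F = 25 * 47 * 0.29
F = 340.8 N


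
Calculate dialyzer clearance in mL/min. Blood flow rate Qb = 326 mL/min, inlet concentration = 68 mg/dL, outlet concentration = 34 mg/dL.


K = Qb * (Cb_in - Cb_out) / Cb_in
K = 326 * (68 - 34) / 68
K = 163 mL/min


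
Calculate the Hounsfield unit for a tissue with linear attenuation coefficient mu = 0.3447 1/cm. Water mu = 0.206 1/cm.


HU = ((mu_tissue - mu_water) / mu_water) * 1000
HU = ((0.3447 - 0.206) / 0.206) * 1000
HU = 673.3


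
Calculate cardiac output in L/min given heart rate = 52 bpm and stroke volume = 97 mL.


CO = HR * SV
CO = 52 * 97 / 1000
CO = 5.044 L/min


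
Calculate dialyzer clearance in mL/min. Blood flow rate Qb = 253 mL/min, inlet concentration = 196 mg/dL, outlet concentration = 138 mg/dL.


K = Qb * (Cb_in - Cb_out) / Cb_in
K = 253 * (196 - 138) / 196
K = 74.87 mL/min


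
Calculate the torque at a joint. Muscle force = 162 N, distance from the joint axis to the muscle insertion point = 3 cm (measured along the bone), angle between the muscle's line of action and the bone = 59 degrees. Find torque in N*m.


Torque = F * d * sin(theta)   (moment arm = d*sin(theta))
d = 3 cm = 0.03 m
Torque = 162 * 0.03 * sin(59)
Torque = 4.166 N*m


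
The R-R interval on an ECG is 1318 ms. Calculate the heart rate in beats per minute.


HR = 60 / RR_interval(s)
RR = 1318 ms = 1.318 s
HR = 60 / 1.318 = 45.52 bpm


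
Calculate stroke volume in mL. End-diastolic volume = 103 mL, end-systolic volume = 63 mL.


SV = EDV - ESV
SV = 103 - 63
SV = 40 mL


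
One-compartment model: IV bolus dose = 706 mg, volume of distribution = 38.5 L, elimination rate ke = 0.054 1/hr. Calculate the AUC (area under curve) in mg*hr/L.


C0 = Dose/Vd = 706/38.5 = 18.3377 mg/L
AUC = C0/ke = 18.3377/0.054
AUC = 339.6 mg*hr/L


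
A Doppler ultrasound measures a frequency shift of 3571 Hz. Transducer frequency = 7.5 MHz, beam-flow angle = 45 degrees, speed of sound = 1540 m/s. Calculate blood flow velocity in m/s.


v = fd * c / (2 * f0 * cos(theta))
v = 3571 * 1540 / (2 * 7.5000e+06 * cos(45))
v = 0.5185 m/s


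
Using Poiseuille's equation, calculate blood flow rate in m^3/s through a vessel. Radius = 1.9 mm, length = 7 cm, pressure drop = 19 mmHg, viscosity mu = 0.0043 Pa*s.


Q = pi*r^4*dP / (8*mu*L)
r = 0.0019 m, L = 0.07 m
dP = 19 mmHg = 2533.118 Pa
Q = 4.3069e-05 m^3/s


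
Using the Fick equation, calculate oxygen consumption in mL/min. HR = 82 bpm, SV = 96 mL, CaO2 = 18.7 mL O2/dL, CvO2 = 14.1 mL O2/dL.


CO = HR*SV = 82*96/1000 = 7.872 L/min
a-v O2 diff = 18.7 - 14.1 = 4.6 mL/dL
VO2 = CO * (CaO2-CvO2) * 10 dL/L
VO2 = 7.872 * 4.6 * 10
VO2 = 362.1 mL/min


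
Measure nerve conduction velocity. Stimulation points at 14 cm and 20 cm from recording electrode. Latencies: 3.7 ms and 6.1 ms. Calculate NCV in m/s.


Distance = (20 - 14) / 100 = 0.06 m
dt = (6.1 - 3.7) / 1000 = 0.0024 s
NCV = dist / dt = 25 m/s


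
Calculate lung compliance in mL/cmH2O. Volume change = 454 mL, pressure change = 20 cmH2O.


C = dV / dP
C = 454 / 20
C = 22.7 mL/cmH2O


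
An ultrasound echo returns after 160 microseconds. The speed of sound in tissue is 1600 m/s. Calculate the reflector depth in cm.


depth = c * t / 2
t = 160 us = 1.6000e-04 s
depth = 1600 * 1.6000e-04 / 2
depth = 0.128 m = 12.8 cm


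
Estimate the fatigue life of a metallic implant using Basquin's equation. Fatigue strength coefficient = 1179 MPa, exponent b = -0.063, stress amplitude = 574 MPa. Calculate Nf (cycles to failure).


sigma_a = sigma_f' * (2Nf)^b
2Nf = (sigma_a/sigma_f')^(1/b)
2Nf = (574/1179)^(1/-0.063)
2Nf = 91608.363
Nf = 4.58e+04


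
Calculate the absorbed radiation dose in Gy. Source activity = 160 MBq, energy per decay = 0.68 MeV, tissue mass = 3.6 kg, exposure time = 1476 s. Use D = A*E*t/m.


A = 160 MBq = 1.6000e+08 Bq
E = 0.68 MeV = 1.08936e-13 J
D = A*E*t/m = 1.6000e+08*1.08936e-13*1476/3.6
D = 0.007146 Gy


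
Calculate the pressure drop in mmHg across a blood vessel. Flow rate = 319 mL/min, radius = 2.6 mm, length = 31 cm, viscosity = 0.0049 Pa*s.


dP = 8*mu*L*Q / (pi*r^4)
Q = 319 mL/min = 5.31667e-06 m^3/s
dP = 450.033 Pa = 450.033 / 133.322 mmHg = 3.376 mmHg


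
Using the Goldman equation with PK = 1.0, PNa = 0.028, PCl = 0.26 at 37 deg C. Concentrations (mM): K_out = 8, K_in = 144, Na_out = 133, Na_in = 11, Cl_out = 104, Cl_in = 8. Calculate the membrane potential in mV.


Vm = (RT/F)*ln((PK*Ko + PNa*Nao + PCl*Cli)/(PK*Ki + PNa*Nai + PCl*Clo))
Numer = 13.804, Denom = 171.348
Vm = -67.31 mV


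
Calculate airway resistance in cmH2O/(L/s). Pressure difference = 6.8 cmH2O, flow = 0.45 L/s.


R = dP / flow
R = 6.8 / 0.45
R = 15.11 cmH2O/(L/s)


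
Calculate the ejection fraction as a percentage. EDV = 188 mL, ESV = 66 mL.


SV = EDV - ESV = 188 - 66 = 122 mL
EF = SV/EDV * 100 = 122/188 * 100
EF = 64.89%


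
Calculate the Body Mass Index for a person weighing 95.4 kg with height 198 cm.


BMI = weight / height^2
height = 198 cm = 1.98 m
BMI = 95.4 / 1.98^2
BMI = 24.33 kg/m^2


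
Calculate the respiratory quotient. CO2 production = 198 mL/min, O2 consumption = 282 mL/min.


RQ = VCO2 / VO2
RQ = 198 / 282
RQ = 0.7021


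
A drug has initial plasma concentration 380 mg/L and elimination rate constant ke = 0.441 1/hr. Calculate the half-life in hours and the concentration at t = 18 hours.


t_half = ln(2) / ke = 0.693147 / 0.441 = 1.572 hr
C(t) = C0 * exp(-ke*t) = 380 * exp(-0.441*18)
C(18) = 0.1356 mg/L


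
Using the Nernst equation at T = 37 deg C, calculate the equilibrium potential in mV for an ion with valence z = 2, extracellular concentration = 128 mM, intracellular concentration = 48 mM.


E = (RT/(zF)) * ln(C_out/C_in)
T = 37 + 273.15 = 310.15 K
E = (8.314 * 310.15 / (2 * 96485)) * ln(128/48)
E = 13.11 mV


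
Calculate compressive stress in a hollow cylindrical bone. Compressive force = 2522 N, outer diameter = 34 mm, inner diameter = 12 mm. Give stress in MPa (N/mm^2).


A = pi*(r_o^2 - r_i^2)
r_o = 17 mm, r_i = 6 mm
A = 794.823 mm^2
sigma = F/A = 2522 / 794.823
sigma = 3.173 MPa


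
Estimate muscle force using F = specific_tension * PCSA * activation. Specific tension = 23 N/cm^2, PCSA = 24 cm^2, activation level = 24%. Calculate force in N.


F = sigma * PCSA * activation
F = 23 * 24 * 0.24
F = 132.5 N


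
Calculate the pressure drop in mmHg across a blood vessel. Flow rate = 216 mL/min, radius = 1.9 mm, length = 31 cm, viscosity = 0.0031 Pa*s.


dP = 8*mu*L*Q / (pi*r^4)
Q = 216 mL/min = 3.6e-06 m^3/s
dP = 676.008 Pa = 676.008 / 133.322 mmHg = 5.07 mmHg


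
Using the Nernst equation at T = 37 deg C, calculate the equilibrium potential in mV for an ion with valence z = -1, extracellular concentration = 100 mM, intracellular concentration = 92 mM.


E = (RT/(zF)) * ln(C_out/C_in)
T = 37 + 273.15 = 310.15 K
E = (8.314 * 310.15 / (-1 * 96485)) * ln(100/92)
E = -2.228 mV


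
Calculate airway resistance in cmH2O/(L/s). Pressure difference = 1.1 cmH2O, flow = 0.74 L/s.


R = dP / flow
R = 1.1 / 0.74
R = 1.486 cmH2O/(L/s)


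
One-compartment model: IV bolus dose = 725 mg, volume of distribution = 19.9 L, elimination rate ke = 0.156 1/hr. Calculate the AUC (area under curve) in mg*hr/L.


C0 = Dose/Vd = 725/19.9 = 36.4322 mg/L
AUC = C0/ke = 36.4322/0.156
AUC = 233.5 mg*hr/L


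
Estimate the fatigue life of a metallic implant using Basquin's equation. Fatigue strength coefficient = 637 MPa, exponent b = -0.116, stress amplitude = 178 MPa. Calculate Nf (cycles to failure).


sigma_a = sigma_f' * (2Nf)^b
2Nf = (sigma_a/sigma_f')^(1/b)
2Nf = (178/637)^(1/-0.116)
2Nf = 59353.094
Nf = 2.968e+04


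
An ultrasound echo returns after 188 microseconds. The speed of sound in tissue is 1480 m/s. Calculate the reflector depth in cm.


depth = c * t / 2
t = 188 us = 1.8800e-04 s
depth = 1480 * 1.8800e-04 / 2
depth = 0.13912 m = 13.912 cm


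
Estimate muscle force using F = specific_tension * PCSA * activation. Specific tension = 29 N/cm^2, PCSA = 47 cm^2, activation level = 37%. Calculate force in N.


F = sigma * PCSA * activation
F = 29 * 47 * 0.37
F = 504.3 N


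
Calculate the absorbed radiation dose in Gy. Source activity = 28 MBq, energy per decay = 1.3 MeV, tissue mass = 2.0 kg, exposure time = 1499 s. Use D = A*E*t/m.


A = 28 MBq = 2.8000e+07 Bq
E = 1.3 MeV = 2.0826e-13 J
D = A*E*t/m = 2.8000e+07*2.0826e-13*1499/2.0
D = 0.004371 Gy


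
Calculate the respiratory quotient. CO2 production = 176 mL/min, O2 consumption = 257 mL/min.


RQ = VCO2 / VO2
RQ = 176 / 257
RQ = 0.6848


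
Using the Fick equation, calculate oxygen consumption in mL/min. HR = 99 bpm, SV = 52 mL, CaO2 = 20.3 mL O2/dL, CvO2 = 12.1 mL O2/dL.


CO = HR*SV = 99*52/1000 = 5.148 L/min
a-v O2 diff = 20.3 - 12.1 = 8.2 mL/dL
VO2 = CO * (CaO2-CvO2) * 10 dL/L
VO2 = 5.148 * 8.2 * 10
VO2 = 422.1 mL/min


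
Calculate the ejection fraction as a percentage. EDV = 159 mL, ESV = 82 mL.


SV = EDV - ESV = 159 - 82 = 77 mL
EF = SV/EDV * 100 = 77/159 * 100
EF = 48.43%


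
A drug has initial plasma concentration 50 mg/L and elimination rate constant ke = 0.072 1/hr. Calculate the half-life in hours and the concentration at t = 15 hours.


t_half = ln(2) / ke = 0.693147 / 0.072 = 9.627 hr
C(t) = C0 * exp(-ke*t) = 50 * exp(-0.072*15)
C(15) = 16.98 mg/L


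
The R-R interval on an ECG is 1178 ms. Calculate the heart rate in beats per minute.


HR = 60 / RR_interval(s)
RR = 1178 ms = 1.178 s
HR = 60 / 1.178 = 50.93 bpm


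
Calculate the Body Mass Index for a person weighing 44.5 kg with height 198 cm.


BMI = weight / height^2
height = 198 cm = 1.98 m
BMI = 44.5 / 1.98^2
BMI = 11.35 kg/m^2


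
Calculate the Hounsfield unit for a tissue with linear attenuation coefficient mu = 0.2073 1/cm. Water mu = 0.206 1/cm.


HU = ((mu_tissue - mu_water) / mu_water) * 1000
HU = ((0.2073 - 0.206) / 0.206) * 1000
HU = 6.311


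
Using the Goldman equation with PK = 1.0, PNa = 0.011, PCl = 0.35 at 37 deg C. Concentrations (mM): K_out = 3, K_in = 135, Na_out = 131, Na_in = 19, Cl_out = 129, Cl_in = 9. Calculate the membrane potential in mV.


Vm = (RT/F)*ln((PK*Ko + PNa*Nao + PCl*Cli)/(PK*Ki + PNa*Nai + PCl*Clo))
Numer = 7.591, Denom = 180.359
Vm = -84.67 mV


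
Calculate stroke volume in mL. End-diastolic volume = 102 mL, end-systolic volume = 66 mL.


SV = EDV - ESV
SV = 102 - 66
SV = 36 mL


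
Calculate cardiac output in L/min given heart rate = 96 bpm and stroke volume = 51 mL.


CO = HR * SV
CO = 96 * 51 / 1000
CO = 4.896 L/min


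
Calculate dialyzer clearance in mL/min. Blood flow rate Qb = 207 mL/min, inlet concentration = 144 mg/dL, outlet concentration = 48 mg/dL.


K = Qb * (Cb_in - Cb_out) / Cb_in
K = 207 * (144 - 48) / 144
K = 138 mL/min


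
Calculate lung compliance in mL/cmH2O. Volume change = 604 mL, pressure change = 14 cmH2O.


C = dV / dP
C = 604 / 14
C = 43.14 mL/cmH2O


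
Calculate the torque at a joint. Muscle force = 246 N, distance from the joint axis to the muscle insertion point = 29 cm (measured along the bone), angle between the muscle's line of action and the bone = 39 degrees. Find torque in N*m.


Torque = F * d * sin(theta)   (moment arm = d*sin(theta))
d = 29 cm = 0.29 m
Torque = 246 * 0.29 * sin(39)
Torque = 44.9 N*m


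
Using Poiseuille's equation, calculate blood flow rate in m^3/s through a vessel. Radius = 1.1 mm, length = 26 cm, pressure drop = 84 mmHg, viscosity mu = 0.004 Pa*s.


Q = pi*r^4*dP / (8*mu*L)
r = 0.0011 m, L = 0.26 m
dP = 84 mmHg = 11199.048 Pa
Q = 6.1913e-06 m^3/s


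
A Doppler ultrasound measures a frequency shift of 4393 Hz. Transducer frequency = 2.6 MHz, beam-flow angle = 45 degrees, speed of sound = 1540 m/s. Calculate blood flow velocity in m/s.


v = fd * c / (2 * f0 * cos(theta))
v = 4393 * 1540 / (2 * 2.6000e+06 * cos(45))
v = 1.84 m/s


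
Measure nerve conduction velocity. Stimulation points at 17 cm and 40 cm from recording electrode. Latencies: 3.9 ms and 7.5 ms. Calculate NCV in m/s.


Distance = (40 - 17) / 100 = 0.23 m
dt = (7.5 - 3.9) / 1000 = 0.0036 s
NCV = dist / dt = 63.89 m/s


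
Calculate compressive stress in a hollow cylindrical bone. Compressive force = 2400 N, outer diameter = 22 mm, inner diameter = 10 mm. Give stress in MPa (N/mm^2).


A = pi*(r_o^2 - r_i^2)
r_o = 11 mm, r_i = 5 mm
A = 301.593 mm^2
sigma = F/A = 2400 / 301.593
sigma = 7.958 MPa


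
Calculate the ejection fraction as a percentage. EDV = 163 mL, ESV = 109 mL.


SV = EDV - ESV = 163 - 109 = 54 mL
EF = SV/EDV * 100 = 54/163 * 100
EF = 33.13%


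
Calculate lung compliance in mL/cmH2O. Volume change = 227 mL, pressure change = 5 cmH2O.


C = dV / dP
C = 227 / 5
C = 45.4 mL/cmH2O


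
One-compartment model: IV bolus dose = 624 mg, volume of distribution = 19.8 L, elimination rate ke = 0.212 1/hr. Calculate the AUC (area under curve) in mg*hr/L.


C0 = Dose/Vd = 624/19.8 = 31.5152 mg/L
AUC = C0/ke = 31.5152/0.212
AUC = 148.7 mg*hr/L


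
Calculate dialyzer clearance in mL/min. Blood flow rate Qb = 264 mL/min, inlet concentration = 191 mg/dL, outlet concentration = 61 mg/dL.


K = Qb * (Cb_in - Cb_out) / Cb_in
K = 264 * (191 - 61) / 191
K = 179.7 mL/min


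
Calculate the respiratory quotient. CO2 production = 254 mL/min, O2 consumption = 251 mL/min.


RQ = VCO2 / VO2
RQ = 254 / 251
RQ = 1.012


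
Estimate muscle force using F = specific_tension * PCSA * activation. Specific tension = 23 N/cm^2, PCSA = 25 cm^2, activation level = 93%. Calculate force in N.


F = sigma * PCSA * activation
F = 23 * 25 * 0.93
F = 534.8 N


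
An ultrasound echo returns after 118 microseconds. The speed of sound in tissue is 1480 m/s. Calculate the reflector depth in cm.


depth = c * t / 2
t = 118 us = 1.1800e-04 s
depth = 1480 * 1.1800e-04 / 2
depth = 0.08732 m = 8.732 cm


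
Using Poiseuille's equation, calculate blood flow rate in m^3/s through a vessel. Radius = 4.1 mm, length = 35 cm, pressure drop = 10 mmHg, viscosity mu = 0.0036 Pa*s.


Q = pi*r^4*dP / (8*mu*L)
r = 0.0041 m, L = 0.35 m
dP = 10 mmHg = 1333.22 Pa
Q = 1.1742e-04 m^3/s


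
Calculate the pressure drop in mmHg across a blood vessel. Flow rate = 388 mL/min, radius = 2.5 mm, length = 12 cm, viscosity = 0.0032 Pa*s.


dP = 8*mu*L*Q / (pi*r^4)
Q = 388 mL/min = 6.46667e-06 m^3/s
dP = 161.88 Pa = 161.88 / 133.322 mmHg = 1.214 mmHg


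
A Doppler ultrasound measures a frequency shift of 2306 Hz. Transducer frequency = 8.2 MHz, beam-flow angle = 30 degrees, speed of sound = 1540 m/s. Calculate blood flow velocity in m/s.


v = fd * c / (2 * f0 * cos(theta))
v = 2306 * 1540 / (2 * 8.2000e+06 * cos(30))
v = 0.25 m/s


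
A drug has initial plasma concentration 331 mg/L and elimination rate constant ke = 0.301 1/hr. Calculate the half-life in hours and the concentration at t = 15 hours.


t_half = ln(2) / ke = 0.693147 / 0.301 = 2.303 hr
C(t) = C0 * exp(-ke*t) = 331 * exp(-0.301*15)
C(15) = 3.622 mg/L


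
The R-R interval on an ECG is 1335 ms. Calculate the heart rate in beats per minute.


HR = 60 / RR_interval(s)
RR = 1335 ms = 1.335 s
HR = 60 / 1.335 = 44.94 bpm


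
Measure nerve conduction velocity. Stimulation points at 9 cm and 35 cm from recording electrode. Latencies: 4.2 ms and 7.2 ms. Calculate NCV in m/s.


Distance = (35 - 9) / 100 = 0.26 m
dt = (7.2 - 4.2) / 1000 = 0.003 s
NCV = dist / dt = 86.67 m/s


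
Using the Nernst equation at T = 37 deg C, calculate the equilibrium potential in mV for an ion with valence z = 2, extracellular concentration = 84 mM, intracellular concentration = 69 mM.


E = (RT/(zF)) * ln(C_out/C_in)
T = 37 + 273.15 = 310.15 K
E = (8.314 * 310.15 / (2 * 96485)) * ln(84/69)
E = 2.629 mV


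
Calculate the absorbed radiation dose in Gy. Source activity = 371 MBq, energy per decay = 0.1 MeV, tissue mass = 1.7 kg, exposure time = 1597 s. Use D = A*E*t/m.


A = 371 MBq = 3.7100e+08 Bq
E = 0.1 MeV = 1.602e-14 J
D = A*E*t/m = 3.7100e+08*1.602e-14*1597/1.7
D = 0.005583 Gy


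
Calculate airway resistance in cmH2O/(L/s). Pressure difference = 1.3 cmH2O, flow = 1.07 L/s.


R = dP / flow
R = 1.3 / 1.07
R = 1.215 cmH2O/(L/s)


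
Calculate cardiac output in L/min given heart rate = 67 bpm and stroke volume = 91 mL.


CO = HR * SV
CO = 67 * 91 / 1000
CO = 6.097 L/min


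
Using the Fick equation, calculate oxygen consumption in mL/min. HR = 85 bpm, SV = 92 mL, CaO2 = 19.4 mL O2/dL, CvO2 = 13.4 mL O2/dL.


CO = HR*SV = 85*92/1000 = 7.82 L/min
a-v O2 diff = 19.4 - 13.4 = 6 mL/dL
VO2 = CO * (CaO2-CvO2) * 10 dL/L
VO2 = 7.82 * 6 * 10
VO2 = 469.2 mL/min


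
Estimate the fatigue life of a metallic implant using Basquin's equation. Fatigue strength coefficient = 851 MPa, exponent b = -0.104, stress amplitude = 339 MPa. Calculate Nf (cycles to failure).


sigma_a = sigma_f' * (2Nf)^b
2Nf = (sigma_a/sigma_f')^(1/b)
2Nf = (339/851)^(1/-0.104)
2Nf = 6975.1952
Nf = 3488


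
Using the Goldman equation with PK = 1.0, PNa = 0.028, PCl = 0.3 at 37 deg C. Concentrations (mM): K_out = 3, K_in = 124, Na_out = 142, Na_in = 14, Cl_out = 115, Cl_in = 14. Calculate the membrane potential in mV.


Vm = (RT/F)*ln((PK*Ko + PNa*Nao + PCl*Cli)/(PK*Ki + PNa*Nai + PCl*Clo))
Numer = 11.176, Denom = 158.892
Vm = -70.94 mV


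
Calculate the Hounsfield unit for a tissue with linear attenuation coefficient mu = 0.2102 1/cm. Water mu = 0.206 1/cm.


HU = ((mu_tissue - mu_water) / mu_water) * 1000
HU = ((0.2102 - 0.206) / 0.206) * 1000
HU = 20.39


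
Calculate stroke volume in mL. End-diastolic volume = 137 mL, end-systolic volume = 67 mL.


SV = EDV - ESV
SV = 137 - 67
SV = 70 mL


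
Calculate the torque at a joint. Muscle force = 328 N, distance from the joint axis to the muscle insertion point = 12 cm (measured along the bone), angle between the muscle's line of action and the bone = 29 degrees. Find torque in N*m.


Torque = F * d * sin(theta)   (moment arm = d*sin(theta))
d = 12 cm = 0.12 m
Torque = 328 * 0.12 * sin(29)
Torque = 19.08 N*m


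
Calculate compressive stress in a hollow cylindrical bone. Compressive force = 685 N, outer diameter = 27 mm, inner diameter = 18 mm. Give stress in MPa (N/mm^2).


A = pi*(r_o^2 - r_i^2)
r_o = 13.5 mm, r_i = 9 mm
A = 318.086 mm^2
sigma = F/A = 685 / 318.086
sigma = 2.154 MPa


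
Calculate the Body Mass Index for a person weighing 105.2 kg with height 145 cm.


BMI = weight / height^2
height = 145 cm = 1.45 m
BMI = 105.2 / 1.45^2
BMI = 50.04 kg/m^2


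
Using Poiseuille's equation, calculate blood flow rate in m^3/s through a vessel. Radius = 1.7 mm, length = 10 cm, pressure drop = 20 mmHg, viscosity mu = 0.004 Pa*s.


Q = pi*r^4*dP / (8*mu*L)
r = 0.0017 m, L = 0.1 m
dP = 20 mmHg = 2666.44 Pa
Q = 2.1864e-05 m^3/s


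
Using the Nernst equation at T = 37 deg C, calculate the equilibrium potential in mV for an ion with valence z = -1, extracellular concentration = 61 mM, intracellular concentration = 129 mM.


E = (RT/(zF)) * ln(C_out/C_in)
T = 37 + 273.15 = 310.15 K
E = (8.314 * 310.15 / (-1 * 96485)) * ln(61/129)
E = 20.02 mV


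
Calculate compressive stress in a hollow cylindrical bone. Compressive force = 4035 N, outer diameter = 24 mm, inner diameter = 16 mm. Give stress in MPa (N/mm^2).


A = pi*(r_o^2 - r_i^2)
r_o = 12 mm, r_i = 8 mm
A = 251.327 mm^2
sigma = F/A = 4035 / 251.327
sigma = 16.05 MPa


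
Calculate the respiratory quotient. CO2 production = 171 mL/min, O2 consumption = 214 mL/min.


RQ = VCO2 / VO2
RQ = 171 / 214
RQ = 0.7991


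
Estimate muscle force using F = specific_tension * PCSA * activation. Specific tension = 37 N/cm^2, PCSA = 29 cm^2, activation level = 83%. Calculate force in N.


F = sigma * PCSA * activation
F = 37 * 29 * 0.83
F = 890.6 N


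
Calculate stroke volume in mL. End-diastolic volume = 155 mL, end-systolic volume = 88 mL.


SV = EDV - ESV
SV = 155 - 88
SV = 67 mL


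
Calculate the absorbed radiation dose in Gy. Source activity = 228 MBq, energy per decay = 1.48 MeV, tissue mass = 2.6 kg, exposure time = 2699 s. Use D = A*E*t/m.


A = 228 MBq = 2.2800e+08 Bq
E = 1.48 MeV = 2.37096e-13 J
D = A*E*t/m = 2.2800e+08*2.37096e-13*2699/2.6
D = 0.05612 Gy


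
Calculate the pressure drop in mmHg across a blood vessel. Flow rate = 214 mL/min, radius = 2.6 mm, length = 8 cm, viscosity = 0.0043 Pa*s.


dP = 8*mu*L*Q / (pi*r^4)
Q = 214 mL/min = 3.56667e-06 m^3/s
dP = 68.3704 Pa = 68.3704 / 133.322 mmHg = 0.5128 mmHg


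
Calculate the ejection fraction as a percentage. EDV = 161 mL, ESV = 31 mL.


SV = EDV - ESV = 161 - 31 = 130 mL
EF = SV/EDV * 100 = 130/161 * 100
EF = 80.75%


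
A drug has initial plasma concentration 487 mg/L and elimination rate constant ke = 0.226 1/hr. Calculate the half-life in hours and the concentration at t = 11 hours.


t_half = ln(2) / ke = 0.693147 / 0.226 = 3.067 hr
C(t) = C0 * exp(-ke*t) = 487 * exp(-0.226*11)
C(11) = 40.54 mg/L


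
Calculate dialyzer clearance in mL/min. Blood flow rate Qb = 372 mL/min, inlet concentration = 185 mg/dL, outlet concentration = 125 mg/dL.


K = Qb * (Cb_in - Cb_out) / Cb_in
K = 372 * (185 - 125) / 185
K = 120.6 mL/min


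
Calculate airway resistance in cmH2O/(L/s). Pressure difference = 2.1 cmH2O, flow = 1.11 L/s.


R = dP / flow
R = 2.1 / 1.11
R = 1.892 cmH2O/(L/s)


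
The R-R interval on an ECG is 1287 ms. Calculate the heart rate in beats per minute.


HR = 60 / RR_interval(s)
RR = 1287 ms = 1.287 s
HR = 60 / 1.287 = 46.62 bpm


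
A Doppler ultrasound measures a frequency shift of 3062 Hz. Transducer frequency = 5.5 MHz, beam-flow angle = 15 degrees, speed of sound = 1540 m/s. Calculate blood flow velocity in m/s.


v = fd * c / (2 * f0 * cos(theta))
v = 3062 * 1540 / (2 * 5.5000e+06 * cos(15))
v = 0.4438 m/s
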